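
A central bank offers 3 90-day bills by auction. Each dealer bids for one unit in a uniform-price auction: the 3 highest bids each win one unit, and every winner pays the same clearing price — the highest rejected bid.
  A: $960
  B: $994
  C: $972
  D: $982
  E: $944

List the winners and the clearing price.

Bids ranked high→low: 994 (B), 982 (D), 972 (C), 960 (A), 944 (E)
The 3 highest are B, D, C.
First losing bid is A's $960, which sets the uniform price.

B, D, C; each pays $960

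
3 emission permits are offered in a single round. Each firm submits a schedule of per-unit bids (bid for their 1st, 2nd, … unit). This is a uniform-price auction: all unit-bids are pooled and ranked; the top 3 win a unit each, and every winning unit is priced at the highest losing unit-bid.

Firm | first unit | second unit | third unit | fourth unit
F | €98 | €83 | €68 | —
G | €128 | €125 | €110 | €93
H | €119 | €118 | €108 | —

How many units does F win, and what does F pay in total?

Pooled unit-bids ranked (top 3): 128 (G-1), 125 (G-2), 119 (H-1)
First bid not allocated: €118.
F wins 0 unit(s) at €118 each.

F: 0 units, pays €0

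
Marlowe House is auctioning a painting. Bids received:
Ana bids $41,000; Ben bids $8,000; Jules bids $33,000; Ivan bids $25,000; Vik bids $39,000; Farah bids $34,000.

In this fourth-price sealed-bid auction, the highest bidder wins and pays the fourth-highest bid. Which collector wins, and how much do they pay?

Sorting bids: 41,000 (Ana) > 39,000 (Vik) > 34,000 (Farah) > 33,000 (Jules) > 25,000 (Ivan) > 8,000 (Ben)
Ana wins; payment is bid #4 in the ranking = $33,000.

Ana pays $33,000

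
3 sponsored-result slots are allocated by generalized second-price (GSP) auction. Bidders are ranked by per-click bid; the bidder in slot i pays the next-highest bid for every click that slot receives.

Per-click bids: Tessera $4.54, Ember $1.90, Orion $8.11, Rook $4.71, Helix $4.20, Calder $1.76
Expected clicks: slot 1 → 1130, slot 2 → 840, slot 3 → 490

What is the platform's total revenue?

Ranked by bid: $8.11 (Orion) > $4.71 (Rook) > $4.54 (Tessera) > $4.20 (Helix) > …
Slot 1: Orion pays $4.71 × 1130 = $5322.30
Slot 2: Rook pays $4.54 × 840 = $3813.60
Slot 3: Tessera pays $4.20 × 490 = $2058.00
Total = $11193.90

Total revenue: $11193.90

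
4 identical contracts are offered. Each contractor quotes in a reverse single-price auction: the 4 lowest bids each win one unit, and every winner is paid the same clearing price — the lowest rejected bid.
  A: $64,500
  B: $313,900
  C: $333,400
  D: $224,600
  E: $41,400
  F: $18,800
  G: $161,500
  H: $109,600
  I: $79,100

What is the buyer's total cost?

Total cost: $438,400

Bids ranked low→high: 18,800 (F), 41,400 (E), 64,500 (A), 79,100 (I), 109,600 (H), 161,500 (G), …
Winners (4 units): F, E, A, I.
Lowest unsuccessful bid: $109,600 → clearing price.
Total cost = 4 × $109,600 = $438,400.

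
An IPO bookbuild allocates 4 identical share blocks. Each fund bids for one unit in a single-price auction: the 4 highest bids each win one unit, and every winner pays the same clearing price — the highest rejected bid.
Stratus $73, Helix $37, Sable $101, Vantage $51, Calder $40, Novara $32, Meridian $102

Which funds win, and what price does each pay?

Bids ranked high→low: 102 (Meridian), 101 (Sable), 73 (Stratus), 51 (Vantage), 40 (Calder), 37 (Helix), …
Top 4: Meridian, Sable, Stratus, Vantage.
First losing bid is Calder's $40, which sets the uniform price.

Meridian, Sable, Stratus, Vantage; each pays $40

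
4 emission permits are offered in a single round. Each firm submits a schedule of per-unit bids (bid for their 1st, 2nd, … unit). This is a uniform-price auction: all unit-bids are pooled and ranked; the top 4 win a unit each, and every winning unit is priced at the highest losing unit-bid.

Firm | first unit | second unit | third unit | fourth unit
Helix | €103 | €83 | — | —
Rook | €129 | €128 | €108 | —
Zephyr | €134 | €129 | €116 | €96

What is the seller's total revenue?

Total revenue: €464

Merging the schedules and taking the best 4: 134 (Zephyr-1), 129 (Rook-1), 129 (Zephyr-2), 128 (Rook-2)
Highest rejected unit-bid = €116.
Allocation: Rook 2, Zephyr 2. Every unit priced at €116.
Revenue = 4 × 116 = €464.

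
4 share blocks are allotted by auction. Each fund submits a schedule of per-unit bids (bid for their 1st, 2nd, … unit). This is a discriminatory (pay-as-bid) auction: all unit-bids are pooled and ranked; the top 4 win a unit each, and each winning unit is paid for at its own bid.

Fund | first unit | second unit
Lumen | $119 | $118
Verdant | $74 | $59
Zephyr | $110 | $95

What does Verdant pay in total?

Pooled unit-bids ranked (top 4): 119 (Lumen-1), 118 (Lumen-2), 110 (Zephyr-1), 95 (Zephyr-2)
Next rejected bid: $74 (not a price — pay-as-bid).
Verdant wins no units.

Verdant pays $0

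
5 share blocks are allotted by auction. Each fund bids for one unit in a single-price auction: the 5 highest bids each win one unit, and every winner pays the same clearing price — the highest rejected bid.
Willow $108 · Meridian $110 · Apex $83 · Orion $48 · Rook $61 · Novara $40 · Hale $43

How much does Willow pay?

Bids ranked high→low: 110 (Meridian), 108 (Willow), 83 (Apex), 61 (Rook), 48 (Orion), 43 (Hale), 40 (Novara)
Winners (5 units): Meridian, Willow, Apex, Rook, Orion.
Clearing price = highest rejected bid = $43.
Willow wins → pays $43.

Willow pays $43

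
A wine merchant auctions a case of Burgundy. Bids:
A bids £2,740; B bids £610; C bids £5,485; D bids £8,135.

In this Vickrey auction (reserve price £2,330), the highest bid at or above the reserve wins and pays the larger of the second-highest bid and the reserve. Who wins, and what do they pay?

D pays £5,485

Sorting bids: 8,135 (D) > 5,485 (C) > 2,740 (A) > 610 (B)
D has the top bid at or above the reserve (£8,135).
max(second-highest £5,485, reserve £2,330) = £5,485; the reserve does not bind.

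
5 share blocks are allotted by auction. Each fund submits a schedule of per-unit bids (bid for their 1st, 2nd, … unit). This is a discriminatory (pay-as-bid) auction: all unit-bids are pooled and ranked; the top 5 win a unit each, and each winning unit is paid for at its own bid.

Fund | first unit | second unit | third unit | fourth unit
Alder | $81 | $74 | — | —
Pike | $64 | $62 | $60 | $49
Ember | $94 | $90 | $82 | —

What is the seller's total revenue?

Pooled unit-bids ranked (top 5): 94 (Ember-1), 90 (Ember-2), 82 (Ember-3), 81 (Alder-1), 74 (Alder-2)
Next rejected bid: $64 (not a price — pay-as-bid).
Each winning unit pays its own bid.
Revenue = 94 + 90 + 82 + 81 + 74 = $421.

Total revenue: $421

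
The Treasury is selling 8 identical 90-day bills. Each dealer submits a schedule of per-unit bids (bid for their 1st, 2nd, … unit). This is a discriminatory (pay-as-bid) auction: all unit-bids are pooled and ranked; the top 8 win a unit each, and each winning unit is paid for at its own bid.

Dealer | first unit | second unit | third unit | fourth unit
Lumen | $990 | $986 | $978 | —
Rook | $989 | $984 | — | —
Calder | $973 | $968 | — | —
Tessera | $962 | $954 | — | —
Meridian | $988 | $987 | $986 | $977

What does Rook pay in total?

Pooled unit-bids ranked (top 8): 990 (Lumen-1), 989 (Rook-1), 988 (Meridian-1), 987 (Meridian-2), 986 (Lumen-2), 986 (Meridian-3), 984 (Rook-2), 978 (Lumen-3)
Next rejected bid: $977 (not a price — pay-as-bid).
Rook's winning unit-bids: 989 + 984 = $1,973.

Rook pays $1,973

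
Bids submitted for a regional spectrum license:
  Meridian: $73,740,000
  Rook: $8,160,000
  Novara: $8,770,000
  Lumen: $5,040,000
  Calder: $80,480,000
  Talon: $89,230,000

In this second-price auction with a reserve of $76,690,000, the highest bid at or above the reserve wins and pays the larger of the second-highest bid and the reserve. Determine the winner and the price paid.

Rule: the highest bid at or above the reserve wins and pays the larger of the second-highest bid and the reserve.
Bids ranked: 89,230,000 (Talon) > 80,480,000 (Calder) > 73,740,000 (Meridian) > 8,770,000 (Novara) > 8,160,000 (Rook) > 5,040,000 (Lumen)
Talon has the top bid at or above the reserve ($89,230,000).
max(second-highest $80,480,000, reserve $76,690,000) = $80,480,000; the reserve does not bind.

Talon pays $80,480,000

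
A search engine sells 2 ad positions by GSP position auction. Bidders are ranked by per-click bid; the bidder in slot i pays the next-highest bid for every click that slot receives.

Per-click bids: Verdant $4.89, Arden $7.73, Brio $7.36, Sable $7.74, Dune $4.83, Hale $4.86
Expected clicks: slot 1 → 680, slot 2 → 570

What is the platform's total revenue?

Ranked by bid: $7.74 (Sable) > $7.73 (Arden) > $7.36 (Brio) > …
Slot 1: Sable pays $7.73 × 680 = $5256.40
Slot 2: Arden pays $7.36 × 570 = $4195.20
Total = $9451.60

Total revenue: $9451.60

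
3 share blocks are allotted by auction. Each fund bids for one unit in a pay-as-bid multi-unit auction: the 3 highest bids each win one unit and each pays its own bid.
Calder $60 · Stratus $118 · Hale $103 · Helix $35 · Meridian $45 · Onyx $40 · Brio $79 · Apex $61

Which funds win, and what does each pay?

Stratus $118, Hale $103, Brio $79

Ordering the bids: 118 (Stratus), 103 (Hale), 79 (Brio), 61 (Apex), 60 (Calder), …
Winners (3 units): Stratus, Hale, Brio.
Each winner pays its own bid: Stratus $118, Hale $103, Brio $79.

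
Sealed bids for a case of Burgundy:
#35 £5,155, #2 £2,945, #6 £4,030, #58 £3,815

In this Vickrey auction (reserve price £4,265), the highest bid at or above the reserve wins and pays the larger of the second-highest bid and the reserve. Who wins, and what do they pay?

#35 pays £4,265

Rule: the highest bid at or above the reserve wins and pays the larger of the second-highest bid and the reserve.
Bids in order: 5,155 (#35) > 4,030 (#6) > 3,815 (#58) > 2,945 (#2)
#35 has the top bid at or above the reserve (£5,155).
Second-highest bid £4,030 is below the reserve £4,265, so the reserve binds → payment £4,265.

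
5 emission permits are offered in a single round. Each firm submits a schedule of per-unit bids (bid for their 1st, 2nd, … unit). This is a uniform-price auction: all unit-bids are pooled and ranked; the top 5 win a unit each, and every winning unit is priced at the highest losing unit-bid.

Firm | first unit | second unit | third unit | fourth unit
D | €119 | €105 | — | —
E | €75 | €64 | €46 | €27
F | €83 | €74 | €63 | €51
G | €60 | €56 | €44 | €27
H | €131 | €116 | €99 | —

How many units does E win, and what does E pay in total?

Pooled unit-bids ranked (top 5): 131 (H-1), 119 (D-1), 116 (H-2), 105 (D-2), 99 (H-3)
First bid not allocated: €83.
E wins 0 unit(s) at €83 each.

E: 0 units, pays €0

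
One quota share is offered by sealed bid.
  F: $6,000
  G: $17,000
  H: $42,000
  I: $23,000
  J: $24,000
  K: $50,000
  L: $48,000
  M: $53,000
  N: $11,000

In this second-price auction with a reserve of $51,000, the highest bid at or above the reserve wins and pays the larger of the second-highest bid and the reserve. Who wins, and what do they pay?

Rule: the highest bid at or above the reserve wins and pays the larger of the second-highest bid and the reserve.
Bids in order: 53,000 (M) > 50,000 (K) > 48,000 (L) > 42,000 (H) > 24,000 (J) > 23,000 (I) > …
Highest eligible bid: M at $53,000.
Second-highest bid $50,000 is below the reserve $51,000, so the reserve binds → payment $51,000.

M pays $51,000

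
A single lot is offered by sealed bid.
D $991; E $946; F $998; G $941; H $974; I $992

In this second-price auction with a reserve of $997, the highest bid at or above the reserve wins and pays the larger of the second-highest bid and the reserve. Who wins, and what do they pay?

Second-price auction with a reserve of $997: the highest bid at or above the reserve wins and pays the larger of the second-highest bid and the reserve.
Sorting bids: 998 (F) > 992 (I) > 991 (D) > 974 (H) > 946 (E) > 941 (G)
F has the top bid at or above the reserve ($998).
max(second-highest $992, reserve $997) = $997.

F pays $997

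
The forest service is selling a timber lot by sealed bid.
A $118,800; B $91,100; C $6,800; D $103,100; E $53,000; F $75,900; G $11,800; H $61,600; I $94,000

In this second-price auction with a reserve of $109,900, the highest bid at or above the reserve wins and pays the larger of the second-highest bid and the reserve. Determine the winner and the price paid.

Sorting bids: 118,800 (A) > 103,100 (D) > 94,000 (I) > 91,100 (B) > 75,900 (F) > 61,600 (H) > …
Highest eligible bid: A at $118,800.
max(second-highest $103,100, reserve $109,900) = $109,900.

A pays $109,900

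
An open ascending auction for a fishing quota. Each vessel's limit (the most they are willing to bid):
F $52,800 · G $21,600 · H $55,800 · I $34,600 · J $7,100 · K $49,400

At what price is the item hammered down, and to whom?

Limits in order: 55,800 (H) > 52,800 (F) > 49,400 (K) > 34,600 (I) > 21,600 (G) > 7,100 (J)
Once the price passes $52,800, only H is left; the hammer falls at F's limit of $52,800.

H wins at $52,800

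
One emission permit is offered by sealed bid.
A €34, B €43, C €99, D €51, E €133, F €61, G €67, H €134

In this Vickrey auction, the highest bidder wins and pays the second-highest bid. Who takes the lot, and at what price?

H pays €133

Rule: the highest bidder wins and pays the second-highest bid.
Bids ranked: 134 (H) > 133 (E) > 99 (C) > 67 (G) > 61 (F) > 51 (D) > …
H is highest; pays the second-highest bid, €133.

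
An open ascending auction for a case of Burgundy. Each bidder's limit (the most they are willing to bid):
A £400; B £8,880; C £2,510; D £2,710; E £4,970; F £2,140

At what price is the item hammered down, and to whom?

B wins at £4,970

Limits ranked: 8,880 (B) > 4,970 (E) > 2,710 (D) > 2,510 (C) > 2,140 (F) > 400 (A)
E is the last rival to drop out, at £4,970; B remains and wins at that price.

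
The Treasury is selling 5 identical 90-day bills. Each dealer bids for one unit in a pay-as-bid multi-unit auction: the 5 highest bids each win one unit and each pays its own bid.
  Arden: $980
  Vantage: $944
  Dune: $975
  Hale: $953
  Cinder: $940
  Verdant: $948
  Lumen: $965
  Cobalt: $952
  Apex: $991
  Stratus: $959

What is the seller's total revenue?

Total revenue: $4,870

Bids ranked high→low: 991 (Apex), 980 (Arden), 975 (Dune), 965 (Lumen), 959 (Stratus), 953 (Hale), 952 (Cobalt), …
Winners (5 units): Apex, Arden, Dune, Lumen, Stratus.
Total revenue = 991 + 980 + 975 + 965 + 959 = $4,870.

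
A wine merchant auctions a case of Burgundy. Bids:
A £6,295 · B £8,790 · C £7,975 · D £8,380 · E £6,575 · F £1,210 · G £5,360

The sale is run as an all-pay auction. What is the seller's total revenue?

Rule: the highest bidder wins the item, but every bidder pays their own bid.
Sorting bids: 8,790 (B) > 8,380 (D) > 7,975 (C) > 6,575 (E) > 6,295 (A) > 5,360 (G) > …
Every bidder forfeits their bid regardless of winning.
Revenue = 6,295 + 8,790 + 7,975 + 8,380 + 6,575 + 1,210 + 5,360 = £44,585.

Total revenue: £44,585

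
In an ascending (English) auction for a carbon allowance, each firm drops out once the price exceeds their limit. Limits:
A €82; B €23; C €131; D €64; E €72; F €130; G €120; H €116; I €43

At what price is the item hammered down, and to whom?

C wins at €130

Open ascending-bid auction: the price rises until one bidder remains; the winner pays the price at which the last rival dropped out.
Sorting limits: 131 (C) > 130 (F) > 120 (G) > 116 (H) > 82 (A) > 72 (E) > …
Bidding ends when F exits at €130; C takes it.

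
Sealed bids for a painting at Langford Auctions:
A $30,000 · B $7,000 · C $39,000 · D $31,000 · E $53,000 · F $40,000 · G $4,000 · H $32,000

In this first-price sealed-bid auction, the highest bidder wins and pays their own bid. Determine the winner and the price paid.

E pays $53,000

Sorting bids: 53,000 (E) > 40,000 (F) > 39,000 (C) > 32,000 (H) > 31,000 (D) > 30,000 (A) > …
E is highest → pays own bid, $53,000.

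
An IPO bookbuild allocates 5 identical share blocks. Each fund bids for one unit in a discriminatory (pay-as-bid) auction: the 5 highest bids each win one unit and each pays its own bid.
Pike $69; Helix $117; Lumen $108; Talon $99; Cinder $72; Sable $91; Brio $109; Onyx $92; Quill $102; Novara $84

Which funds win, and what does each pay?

Helix $117, Brio $109, Lumen $108, Quill $102, Talon $99

Ordering the bids: 117 (Helix), 109 (Brio), 108 (Lumen), 102 (Quill), 99 (Talon), 92 (Onyx), 91 (Sable), …
Winners (5 units): Helix, Brio, Lumen, Quill, Talon.
Each winner pays its own bid: Helix $117, Brio $109, Lumen $108, Quill $102, Talon $99.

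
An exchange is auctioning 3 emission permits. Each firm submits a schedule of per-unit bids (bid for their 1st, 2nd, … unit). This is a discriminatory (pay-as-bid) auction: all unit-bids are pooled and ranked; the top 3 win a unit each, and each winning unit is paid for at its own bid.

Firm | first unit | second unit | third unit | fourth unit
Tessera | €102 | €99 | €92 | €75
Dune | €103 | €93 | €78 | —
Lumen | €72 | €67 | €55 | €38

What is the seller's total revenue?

All unit-bids, highest first — top 3: 103 (Dune-1), 102 (Tessera-1), 99 (Tessera-2)
Next rejected bid: €93 (not a price — pay-as-bid).
Each winning unit pays its own bid.
Revenue = 103 + 102 + 99 = €304.

Total revenue: €304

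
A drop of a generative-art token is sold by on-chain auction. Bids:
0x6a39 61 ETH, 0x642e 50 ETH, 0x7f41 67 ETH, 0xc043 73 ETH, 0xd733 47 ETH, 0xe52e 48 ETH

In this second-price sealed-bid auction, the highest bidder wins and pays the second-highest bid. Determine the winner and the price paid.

Rule: the highest bidder wins and pays the second-highest bid.
Bids in order: 73 (0xc043) > 67 (0x7f41) > 61 (0x6a39) > 50 (0x642e) > 48 (0xe52e) > 47 (0xd733)
0xc043 is highest; pays the second-highest bid, 67 ETH.

0xc043 pays 67 ETH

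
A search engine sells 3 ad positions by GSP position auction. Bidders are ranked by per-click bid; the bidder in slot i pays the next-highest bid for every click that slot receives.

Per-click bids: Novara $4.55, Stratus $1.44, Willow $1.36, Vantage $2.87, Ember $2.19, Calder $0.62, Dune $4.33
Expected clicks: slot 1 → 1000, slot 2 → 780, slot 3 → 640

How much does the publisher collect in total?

Total revenue: $7970.20

Sorting advertisers: $4.55 (Novara) > $4.33 (Dune) > $2.87 (Vantage) > $2.19 (Ember) > …
Slot 1: Novara pays $4.33 × 1000 = $4330.00
Slot 2: Dune pays $2.87 × 780 = $2238.60
Slot 3: Vantage pays $2.19 × 640 = $1401.60
Total = $7970.20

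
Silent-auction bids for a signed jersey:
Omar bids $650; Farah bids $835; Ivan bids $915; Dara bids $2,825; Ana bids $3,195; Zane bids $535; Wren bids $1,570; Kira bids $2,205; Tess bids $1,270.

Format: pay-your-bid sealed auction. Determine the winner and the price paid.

Ana pays $3,195

Pay-your-bid sealed auction: the highest bidder wins and pays their own bid.
Bids in order: 3,195 (Ana) > 2,825 (Dara) > 2,205 (Kira) > 1,570 (Wren) > 1,270 (Tess) > 915 (Ivan) > …
First-price: Ana pays what they bid, $3,195.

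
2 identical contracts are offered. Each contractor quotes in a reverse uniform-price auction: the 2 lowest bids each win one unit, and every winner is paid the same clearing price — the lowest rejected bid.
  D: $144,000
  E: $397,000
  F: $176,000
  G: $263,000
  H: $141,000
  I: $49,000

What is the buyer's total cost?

Sorting: 49,000 (I), 141,000 (H), 144,000 (D), 176,000 (F), …
Lowest 2: I, H.
Clearing price = lowest rejected bid = $144,000.
Total cost = 2 × $144,000 = $288,000.

Total cost: $288,000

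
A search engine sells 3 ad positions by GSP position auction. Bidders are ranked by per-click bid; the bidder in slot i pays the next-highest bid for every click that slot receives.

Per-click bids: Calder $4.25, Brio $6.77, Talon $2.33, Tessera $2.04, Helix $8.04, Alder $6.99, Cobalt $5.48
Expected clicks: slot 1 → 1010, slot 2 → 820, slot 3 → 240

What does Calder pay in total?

Sorting advertisers: $8.04 (Helix) > $6.99 (Alder) > $6.77 (Brio) > $5.48 (Cobalt) > …
Calder ranks below slot 3 → no slot, pays nothing.

Calder pays $0.00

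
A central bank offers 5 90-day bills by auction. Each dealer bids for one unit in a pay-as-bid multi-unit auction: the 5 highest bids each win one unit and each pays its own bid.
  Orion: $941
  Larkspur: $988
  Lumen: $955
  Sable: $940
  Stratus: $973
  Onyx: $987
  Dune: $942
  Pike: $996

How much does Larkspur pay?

Larkspur pays $988

Sorting: 996 (Pike), 988 (Larkspur), 987 (Onyx), 973 (Stratus), 955 (Lumen), 942 (Dune), 941 (Orion), …
Winners (5 units): Pike, Larkspur, Onyx, Stratus, Lumen.
Larkspur wins → own bid $988.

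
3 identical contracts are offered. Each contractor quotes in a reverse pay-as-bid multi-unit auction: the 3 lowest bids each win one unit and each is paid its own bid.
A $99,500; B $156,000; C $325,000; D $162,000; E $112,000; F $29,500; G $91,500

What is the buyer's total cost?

Ordering the bids: 29,500 (F), 91,500 (G), 99,500 (A), 112,000 (E), 156,000 (B), …
Winners (3 units): F, G, A.
Total cost = 29,500 + 91,500 + 99,500 = $220,500.

Total cost: $220,500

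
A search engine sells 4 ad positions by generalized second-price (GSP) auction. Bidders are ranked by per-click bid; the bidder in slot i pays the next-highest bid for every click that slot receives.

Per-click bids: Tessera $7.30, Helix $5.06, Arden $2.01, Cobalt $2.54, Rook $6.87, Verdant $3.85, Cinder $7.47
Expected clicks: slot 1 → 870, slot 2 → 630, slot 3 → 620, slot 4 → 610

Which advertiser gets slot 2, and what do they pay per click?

Tessera; $6.87 per click

Ranked by bid: $7.47 (Cinder) > $7.30 (Tessera) > $6.87 (Rook) > $5.06 (Helix) > $3.85 (Verdant) > …
Slot 2 goes to the second-ranked bidder, Tessera, who pays the next bid down: $6.87/click.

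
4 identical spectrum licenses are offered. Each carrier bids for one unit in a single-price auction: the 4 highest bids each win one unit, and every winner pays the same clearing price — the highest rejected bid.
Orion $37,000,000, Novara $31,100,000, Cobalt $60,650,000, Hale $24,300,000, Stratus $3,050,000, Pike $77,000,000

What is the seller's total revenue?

Ordering the bids: 77,000,000 (Pike), 60,650,000 (Cobalt), 37,000,000 (Orion), 31,100,000 (Novara), 24,300,000 (Hale), 3,050,000 (Stratus)
Top 4: Pike, Cobalt, Orion, Novara.
Clearing price = highest rejected bid = $24,300,000.
Total revenue = 4 × $24,300,000 = $97,200,000.

Total revenue: $97,200,000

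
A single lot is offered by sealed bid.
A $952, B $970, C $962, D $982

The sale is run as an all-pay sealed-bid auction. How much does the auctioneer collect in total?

Sorting bids: 982 (D) > 970 (B) > 962 (C) > 952 (A)
D wins with the top bid; all bids are sunk regardless.
Every bidder forfeits their bid regardless of winning.
Revenue = 952 + 970 + 962 + 982 = $3,866.

Total revenue: $3,866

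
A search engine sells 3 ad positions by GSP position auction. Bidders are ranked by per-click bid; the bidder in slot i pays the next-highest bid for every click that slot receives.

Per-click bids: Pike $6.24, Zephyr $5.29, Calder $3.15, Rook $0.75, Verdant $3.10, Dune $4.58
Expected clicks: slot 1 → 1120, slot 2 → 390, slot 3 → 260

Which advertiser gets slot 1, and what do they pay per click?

Sorting advertisers: $6.24 (Pike) > $5.29 (Zephyr) > $4.58 (Dune) > $3.15 (Calder) > …
Slot 1 goes to the first-ranked bidder, Pike, who pays the next bid down: $5.29/click.

Pike; $5.29 per click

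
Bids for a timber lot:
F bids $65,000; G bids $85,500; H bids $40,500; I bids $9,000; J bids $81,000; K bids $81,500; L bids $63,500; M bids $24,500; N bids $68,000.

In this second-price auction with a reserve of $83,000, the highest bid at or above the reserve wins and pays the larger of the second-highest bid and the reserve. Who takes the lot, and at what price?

Bids in order: 85,500 (G) > 81,500 (K) > 81,000 (J) > 68,000 (N) > 65,000 (F) > 63,500 (L) > …
G has the top bid at or above the reserve ($85,500).
Second-highest bid $81,500 is below the reserve $83,000, so the reserve binds → payment $83,000.

G pays $83,000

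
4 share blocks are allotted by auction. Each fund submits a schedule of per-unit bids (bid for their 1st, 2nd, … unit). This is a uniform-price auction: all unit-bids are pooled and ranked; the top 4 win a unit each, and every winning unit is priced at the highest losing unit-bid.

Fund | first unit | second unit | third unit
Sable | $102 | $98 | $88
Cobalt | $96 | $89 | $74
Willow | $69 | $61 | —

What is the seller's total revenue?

All unit-bids, highest first — top 4: 102 (Sable-1), 98 (Sable-2), 96 (Cobalt-1), 89 (Cobalt-2)
Highest rejected unit-bid = $88.
Allocation: Cobalt 2, Sable 2. Every unit priced at $88.
Revenue = 4 × 88 = $352.

Total revenue: $352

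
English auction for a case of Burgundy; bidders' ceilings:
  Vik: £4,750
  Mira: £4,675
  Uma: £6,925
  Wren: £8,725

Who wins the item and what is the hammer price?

Wren wins at £6,925

Ascending (English) auction: the price rises until one bidder remains; the winner pays the price at which the last rival dropped out.
Limits in order: 8,725 (Wren) > 6,925 (Uma) > 4,750 (Vik) > 4,675 (Mira)
Bidding ends when Uma exits at £6,925; Wren takes it.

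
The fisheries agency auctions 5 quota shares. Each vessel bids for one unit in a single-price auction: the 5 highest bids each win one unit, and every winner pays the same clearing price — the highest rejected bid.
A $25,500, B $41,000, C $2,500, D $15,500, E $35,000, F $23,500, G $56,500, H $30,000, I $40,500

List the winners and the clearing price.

G, B, I, E, H; each pays $25,500

Ordering the bids: 56,500 (G), 41,000 (B), 40,500 (I), 35,000 (E), 30,000 (H), 25,500 (A), 23,500 (F), …
Winners (5 units): G, B, I, E, H.
Highest unsuccessful bid: $25,500 → clearing price.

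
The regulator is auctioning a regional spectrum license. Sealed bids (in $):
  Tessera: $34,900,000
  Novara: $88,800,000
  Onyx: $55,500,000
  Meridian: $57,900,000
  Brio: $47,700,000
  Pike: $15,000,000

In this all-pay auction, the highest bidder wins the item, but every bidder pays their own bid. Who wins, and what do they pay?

Novara pays $88,800,000

Sorting bids: 88,800,000 (Novara) > 57,900,000 (Meridian) > 55,500,000 (Onyx) > 47,700,000 (Brio) > 34,900,000 (Tessera) > 15,000,000 (Pike)
Novara is highest and takes the item; every bidder forfeits their bid.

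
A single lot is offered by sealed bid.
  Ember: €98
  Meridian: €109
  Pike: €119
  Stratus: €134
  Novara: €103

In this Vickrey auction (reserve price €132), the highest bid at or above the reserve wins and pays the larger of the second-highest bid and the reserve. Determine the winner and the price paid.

Rule: the highest bid at or above the reserve wins and pays the larger of the second-highest bid and the reserve.
Bids in order: 134 (Stratus) > 119 (Pike) > 109 (Meridian) > 103 (Novara) > 98 (Ember)
Highest eligible bid: Stratus at €134.
Second-highest bid €119 is below the reserve €132, so the reserve binds → payment €132.

Stratus pays €132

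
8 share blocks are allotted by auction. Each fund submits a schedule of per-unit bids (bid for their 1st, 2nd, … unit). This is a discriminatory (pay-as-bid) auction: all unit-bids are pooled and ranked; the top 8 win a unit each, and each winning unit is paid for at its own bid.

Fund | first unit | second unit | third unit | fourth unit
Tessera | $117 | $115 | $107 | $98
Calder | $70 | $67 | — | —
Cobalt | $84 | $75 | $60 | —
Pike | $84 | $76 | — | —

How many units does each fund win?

Cobalt 2, Pike 2, Tessera 4

Merging the schedules and taking the best 8: 117 (Tessera-1), 115 (Tessera-2), 107 (Tessera-3), 98 (Tessera-4), 84 (Cobalt-1), 84 (Pike-1), 76 (Pike-2), 75 (Cobalt-2)
Next rejected bid: $70 (not a price — pay-as-bid).
Allocation: Cobalt 2, Pike 2, Tessera 4.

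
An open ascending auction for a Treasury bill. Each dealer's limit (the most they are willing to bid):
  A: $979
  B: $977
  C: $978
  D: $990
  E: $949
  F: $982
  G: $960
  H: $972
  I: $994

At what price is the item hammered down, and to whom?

I wins at $990

Rule: the price rises until one bidder remains; the winner pays the price at which the last rival dropped out.
Limits ranked: 994 (I) > 990 (D) > 982 (F) > 979 (A) > 978 (C) > 977 (B) > …
Bidding ends when D exits at $990; I takes it.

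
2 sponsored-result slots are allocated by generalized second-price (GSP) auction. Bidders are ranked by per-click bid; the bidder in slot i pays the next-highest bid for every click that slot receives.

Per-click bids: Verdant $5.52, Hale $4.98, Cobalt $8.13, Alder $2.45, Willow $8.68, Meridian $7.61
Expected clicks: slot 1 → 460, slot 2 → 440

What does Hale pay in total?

Per-click bids in order: $8.68 (Willow) > $8.13 (Cobalt) > $7.61 (Meridian) > …
Hale ranks below slot 2 → no slot, pays nothing.

Hale pays $0.00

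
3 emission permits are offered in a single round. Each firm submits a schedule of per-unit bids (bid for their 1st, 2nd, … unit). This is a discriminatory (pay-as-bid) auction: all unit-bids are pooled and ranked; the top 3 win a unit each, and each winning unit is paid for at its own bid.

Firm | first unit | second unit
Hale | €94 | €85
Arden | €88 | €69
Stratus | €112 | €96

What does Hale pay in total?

Merging the schedules and taking the best 3: 112 (Stratus-1), 96 (Stratus-2), 94 (Hale-1)
Next rejected bid: €88 (not a price — pay-as-bid).
Hale's winning unit-bids: 94 = €94.

Hale pays €94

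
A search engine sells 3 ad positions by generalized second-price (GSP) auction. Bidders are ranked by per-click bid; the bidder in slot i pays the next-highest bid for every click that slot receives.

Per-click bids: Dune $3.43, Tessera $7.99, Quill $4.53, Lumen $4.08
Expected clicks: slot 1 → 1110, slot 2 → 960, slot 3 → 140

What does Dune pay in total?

Dune pays $0.00

Ranked by bid: $7.99 (Tessera) > $4.53 (Quill) > $4.08 (Lumen) > $3.43 (Dune)
Dune ranks below slot 3 → no slot, pays nothing.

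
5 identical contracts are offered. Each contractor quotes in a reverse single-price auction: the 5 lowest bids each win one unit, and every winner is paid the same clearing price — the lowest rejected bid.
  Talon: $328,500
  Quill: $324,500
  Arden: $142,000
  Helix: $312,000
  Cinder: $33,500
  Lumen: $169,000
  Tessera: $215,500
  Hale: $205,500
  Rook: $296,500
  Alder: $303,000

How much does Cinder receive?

Cinder is paid $296,500

Bids ranked low→high: 33,500 (Cinder), 142,000 (Arden), 169,000 (Lumen), 205,500 (Hale), 215,500 (Tessera), 296,500 (Rook), 303,000 (Alder), …
Lowest 5: Cinder, Arden, Lumen, Hale, Tessera.
Clearing price = lowest rejected bid = $296,500.
Cinder wins → is paid $296,500.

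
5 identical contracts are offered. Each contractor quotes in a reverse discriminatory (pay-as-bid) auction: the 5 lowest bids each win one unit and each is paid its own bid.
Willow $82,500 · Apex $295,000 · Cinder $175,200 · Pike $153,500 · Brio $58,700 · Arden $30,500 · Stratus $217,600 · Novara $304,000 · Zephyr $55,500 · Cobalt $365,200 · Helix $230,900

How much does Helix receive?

Helix is paid $0

Ordering the bids: 30,500 (Arden), 55,500 (Zephyr), 58,700 (Brio), 82,500 (Willow), 153,500 (Pike), 175,200 (Cinder), 217,600 (Stratus), …
Lowest 5: Arden, Zephyr, Brio, Willow, Pike.
Helix does not win → $0.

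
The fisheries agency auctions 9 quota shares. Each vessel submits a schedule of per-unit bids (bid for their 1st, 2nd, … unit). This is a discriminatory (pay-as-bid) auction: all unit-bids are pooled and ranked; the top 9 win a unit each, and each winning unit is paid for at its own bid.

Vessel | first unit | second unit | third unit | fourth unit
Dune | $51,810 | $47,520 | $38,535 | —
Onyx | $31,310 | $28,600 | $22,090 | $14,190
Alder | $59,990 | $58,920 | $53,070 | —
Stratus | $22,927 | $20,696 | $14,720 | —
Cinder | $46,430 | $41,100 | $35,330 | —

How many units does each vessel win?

Merging the schedules and taking the best 9: 59,990 (Alder-1), 58,920 (Alder-2), 53,070 (Alder-3), 51,810 (Dune-1), 47,520 (Dune-2), 46,430 (Cinder-1), 41,100 (Cinder-2), 38,535 (Dune-3), 35,330 (Cinder-3)
Next rejected bid: $31,310 (not a price — pay-as-bid).
Allocation: Alder 3, Cinder 3, Dune 3.

Alder 3, Cinder 3, Dune 3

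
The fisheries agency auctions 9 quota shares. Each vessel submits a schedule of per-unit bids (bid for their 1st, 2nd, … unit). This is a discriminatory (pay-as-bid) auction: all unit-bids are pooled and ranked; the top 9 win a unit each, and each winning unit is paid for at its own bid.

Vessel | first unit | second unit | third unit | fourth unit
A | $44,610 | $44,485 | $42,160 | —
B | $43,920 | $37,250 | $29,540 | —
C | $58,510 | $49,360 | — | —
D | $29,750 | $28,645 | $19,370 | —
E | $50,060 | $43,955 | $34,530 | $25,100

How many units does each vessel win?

A 3, B 2, C 2, E 2

All unit-bids, highest first — top 9: 58,510 (C-1), 50,060 (E-1), 49,360 (C-2), 44,610 (A-1), 44,485 (A-2), 43,955 (E-2), 43,920 (B-1), 42,160 (A-3), 37,250 (B-2)
Next rejected bid: $34,530 (not a price — pay-as-bid).
Allocation: A 3, B 2, C 2, E 2.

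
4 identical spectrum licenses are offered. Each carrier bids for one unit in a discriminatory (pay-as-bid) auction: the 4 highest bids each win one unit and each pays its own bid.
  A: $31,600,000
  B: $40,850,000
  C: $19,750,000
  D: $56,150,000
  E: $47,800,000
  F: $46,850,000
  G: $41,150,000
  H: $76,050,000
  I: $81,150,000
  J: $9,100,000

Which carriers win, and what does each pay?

Bids ranked high→low: 81,150,000 (I), 76,050,000 (H), 56,150,000 (D), 47,800,000 (E), 46,850,000 (F), 41,150,000 (G), …
Top 4: I, H, D, E.
Each winner pays its own bid: I $81,150,000, H $76,050,000, D $56,150,000, E $47,800,000.

I $81,150,000, H $76,050,000, D $56,150,000, E $47,800,000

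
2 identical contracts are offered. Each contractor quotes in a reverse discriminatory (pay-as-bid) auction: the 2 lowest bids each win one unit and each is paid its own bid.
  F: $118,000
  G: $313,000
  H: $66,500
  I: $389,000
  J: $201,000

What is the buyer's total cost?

Total cost: $184,500

Sorting: 66,500 (H), 118,000 (F), 201,000 (J), 313,000 (G), …
The 2 lowest are H, F.
Total cost = 66,500 + 118,000 = $184,500.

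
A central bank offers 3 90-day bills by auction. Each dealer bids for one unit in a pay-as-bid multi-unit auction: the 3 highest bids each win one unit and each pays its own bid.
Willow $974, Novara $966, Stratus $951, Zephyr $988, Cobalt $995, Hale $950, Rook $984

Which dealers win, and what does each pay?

Bids ranked high→low: 995 (Cobalt), 988 (Zephyr), 984 (Rook), 974 (Willow), 966 (Novara), …
Top 3: Cobalt, Zephyr, Rook.
Each winner pays its own bid: Cobalt $995, Zephyr $988, Rook $984.

Cobalt $995, Zephyr $988, Rook $984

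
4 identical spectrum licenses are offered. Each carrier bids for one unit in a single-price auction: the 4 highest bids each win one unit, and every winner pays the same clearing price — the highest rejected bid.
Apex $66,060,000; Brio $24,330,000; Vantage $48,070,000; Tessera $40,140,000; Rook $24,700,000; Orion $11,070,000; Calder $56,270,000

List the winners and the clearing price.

Apex, Calder, Vantage, Tessera; each pays $24,700,000

Sorting: 66,060,000 (Apex), 56,270,000 (Calder), 48,070,000 (Vantage), 40,140,000 (Tessera), 24,700,000 (Rook), 24,330,000 (Brio), …
Top 4: Apex, Calder, Vantage, Tessera.
Highest unsuccessful bid: $24,700,000 → clearing price.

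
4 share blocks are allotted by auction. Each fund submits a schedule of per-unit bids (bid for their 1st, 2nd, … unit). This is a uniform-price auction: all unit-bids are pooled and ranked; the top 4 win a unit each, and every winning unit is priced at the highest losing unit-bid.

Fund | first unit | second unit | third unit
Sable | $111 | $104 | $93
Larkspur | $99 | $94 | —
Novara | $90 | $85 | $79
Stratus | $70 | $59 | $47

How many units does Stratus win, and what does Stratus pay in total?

Stratus: 0 units, pays $0

All unit-bids, highest first — top 4: 111 (Sable-1), 104 (Sable-2), 99 (Larkspur-1), 94 (Larkspur-2)
The (k+1)-th unit-bid is $93.
Stratus wins 0 unit(s) at $93 each.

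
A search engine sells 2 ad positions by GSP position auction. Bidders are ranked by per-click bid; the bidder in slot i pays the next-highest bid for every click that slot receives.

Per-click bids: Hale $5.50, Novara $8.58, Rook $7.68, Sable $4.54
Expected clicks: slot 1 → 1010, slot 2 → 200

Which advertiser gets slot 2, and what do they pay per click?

Rook; $5.50 per click

Sorting advertisers: $8.58 (Novara) > $7.68 (Rook) > $5.50 (Hale) > …
Slot 2 goes to the second-ranked bidder, Rook, who pays the next bid down: $5.50/click.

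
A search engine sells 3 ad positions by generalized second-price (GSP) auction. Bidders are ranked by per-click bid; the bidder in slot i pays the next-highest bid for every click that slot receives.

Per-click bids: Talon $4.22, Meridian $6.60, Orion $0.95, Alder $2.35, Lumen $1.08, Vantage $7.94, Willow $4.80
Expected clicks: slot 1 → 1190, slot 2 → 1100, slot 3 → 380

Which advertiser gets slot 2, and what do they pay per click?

Per-click bids in order: $7.94 (Vantage) > $6.60 (Meridian) > $4.80 (Willow) > $4.22 (Talon) > …
Slot 2 goes to the second-ranked bidder, Meridian, who pays the next bid down: $4.80/click.

Meridian; $4.80 per click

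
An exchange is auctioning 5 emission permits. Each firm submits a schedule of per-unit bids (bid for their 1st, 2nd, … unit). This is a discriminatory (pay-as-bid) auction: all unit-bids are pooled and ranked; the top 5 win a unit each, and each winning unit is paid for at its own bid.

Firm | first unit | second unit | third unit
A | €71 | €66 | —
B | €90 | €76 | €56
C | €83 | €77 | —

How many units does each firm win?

All unit-bids, highest first — top 5: 90 (B-1), 83 (C-1), 77 (C-2), 76 (B-2), 71 (A-1)
Next rejected bid: €66 (not a price — pay-as-bid).
Allocation: A 1, B 2, C 2.

A 1, B 2, C 2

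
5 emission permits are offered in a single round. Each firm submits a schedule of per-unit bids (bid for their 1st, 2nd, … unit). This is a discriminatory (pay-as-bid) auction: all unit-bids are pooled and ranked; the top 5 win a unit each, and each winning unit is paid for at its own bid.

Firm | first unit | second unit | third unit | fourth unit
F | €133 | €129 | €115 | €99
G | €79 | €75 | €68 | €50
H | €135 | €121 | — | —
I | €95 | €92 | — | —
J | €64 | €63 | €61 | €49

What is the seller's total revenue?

Pooled unit-bids ranked (top 5): 135 (H-1), 133 (F-1), 129 (F-2), 121 (H-2), 115 (F-3)
Next rejected bid: €99 (not a price — pay-as-bid).
Each winning unit pays its own bid.
Revenue = 135 + 133 + 129 + 121 + 115 = €633.

Total revenue: €633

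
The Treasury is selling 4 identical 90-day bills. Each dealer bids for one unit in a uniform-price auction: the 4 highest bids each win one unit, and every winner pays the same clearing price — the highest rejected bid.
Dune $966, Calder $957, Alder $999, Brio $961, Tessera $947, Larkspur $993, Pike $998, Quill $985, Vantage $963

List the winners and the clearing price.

Ordering the bids: 999 (Alder), 998 (Pike), 993 (Larkspur), 985 (Quill), 966 (Dune), 963 (Vantage), …
Top 4: Alder, Pike, Larkspur, Quill.
Highest unsuccessful bid: $966 → clearing price.

Alder, Pike, Larkspur, Quill; each pays $966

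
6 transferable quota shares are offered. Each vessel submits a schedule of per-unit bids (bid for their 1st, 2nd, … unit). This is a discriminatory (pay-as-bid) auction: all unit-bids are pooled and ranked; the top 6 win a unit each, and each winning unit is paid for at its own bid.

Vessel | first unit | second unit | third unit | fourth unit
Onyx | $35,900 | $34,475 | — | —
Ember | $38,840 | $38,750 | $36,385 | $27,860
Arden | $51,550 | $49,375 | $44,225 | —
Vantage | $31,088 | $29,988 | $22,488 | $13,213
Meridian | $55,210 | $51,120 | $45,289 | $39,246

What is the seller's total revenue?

All unit-bids, highest first — top 6: 55,210 (Meridian-1), 51,550 (Arden-1), 51,120 (Meridian-2), 49,375 (Arden-2), 45,289 (Meridian-3), 44,225 (Arden-3)
Next rejected bid: $39,246 (not a price — pay-as-bid).
Each winning unit pays its own bid.
Revenue = 55,210 + 51,550 + 51,120 + 49,375 + 45,289 + 44,225 = $296,769.

Total revenue: $296,769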